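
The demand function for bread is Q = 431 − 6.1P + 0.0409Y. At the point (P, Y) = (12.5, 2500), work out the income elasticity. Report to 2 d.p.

At P = 12.5, Y = 2500: Q = 457.000.
Holding P constant, ∂Q/∂Y = 0.0409.
η_Y = (∂Q/∂Y)·(Y/Q) = 0.0409 × (2500/457.000) = 0.22.

0.22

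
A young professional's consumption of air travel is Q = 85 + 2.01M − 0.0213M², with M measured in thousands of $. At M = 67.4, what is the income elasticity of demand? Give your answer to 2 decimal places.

At M = 67.4: Q = 123.7132.
dQ/dM = 2.01 − 0.0426M = -0.86124.
η = (dQ/dM)·(M/Q) = -0.86124 × (67.4/123.7132) = -0.47.

-0.47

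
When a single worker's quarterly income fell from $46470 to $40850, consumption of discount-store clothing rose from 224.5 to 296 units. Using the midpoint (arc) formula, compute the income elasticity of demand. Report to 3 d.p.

-2.134

ΔQ = 296 − 224.5 = 71.5; midpoint Q̄ = (224.5 + 296)/2 = 260.25.
ΔI = 40850 − 46470 = -5620; midpoint Ī = (46470 + 40850)/2 = 43660.
η = (ΔQ/Q̄) ÷ (ΔI/Ī) = (71.5/260.25) ÷ (-5620/43660) = -2.134.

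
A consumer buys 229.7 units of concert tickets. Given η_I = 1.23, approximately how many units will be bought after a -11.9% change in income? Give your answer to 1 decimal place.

%ΔQ ≈ η × %ΔI = 1.23 × (-11.9%) = -14.637%.
New Q ≈ 229.7 × (1 − 0.14637) = 196.1.

196.1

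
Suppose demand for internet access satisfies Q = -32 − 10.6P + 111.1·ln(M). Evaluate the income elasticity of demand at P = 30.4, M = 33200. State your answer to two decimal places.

At P = 30.4, M = 33200: Q = 802.345.
Holding P constant, ∂Q/∂M = 111.1/M = 0.00334639.
η_M = (∂Q/∂M)·(M/Q) = 0.00334639 × (33200/802.345) = 0.14.

0.14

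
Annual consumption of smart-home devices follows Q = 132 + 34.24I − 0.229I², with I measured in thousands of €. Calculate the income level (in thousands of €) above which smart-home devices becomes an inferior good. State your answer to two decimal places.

74.76

dQ/dI = 34.24 − 0.458I.
The good is inferior where dQ/dI < 0. Setting dQ/dI = 0 gives I = 34.24 / 0.458 = 74.76.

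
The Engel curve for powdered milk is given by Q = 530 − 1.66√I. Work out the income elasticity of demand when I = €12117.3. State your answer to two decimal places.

At I = 12117.3: Q = 347.270.
dQ/dI = -1.66/(2√I) = -0.00754007 at this income.
η = (dQ/dI)·(I/Q) = -0.00754007 × (12117.3/347.270) = -0.26.

-0.26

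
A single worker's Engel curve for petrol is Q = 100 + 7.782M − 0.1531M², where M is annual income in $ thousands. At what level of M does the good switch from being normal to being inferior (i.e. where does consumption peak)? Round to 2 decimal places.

dQ/dM = 7.782 − 0.3062M.
The good is inferior where dQ/dM < 0. Setting dQ/dM = 0 gives M = 7.782 / 0.3062 = 25.41.

25.41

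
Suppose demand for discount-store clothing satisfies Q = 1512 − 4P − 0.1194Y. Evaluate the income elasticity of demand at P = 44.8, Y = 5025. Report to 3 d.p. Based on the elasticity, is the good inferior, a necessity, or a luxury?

At P = 44.8, Y = 5025: Q = 732.815.
Holding P constant, ∂Q/∂Y = −0.1194.
η_Y = (∂Q/∂Y)·(Y/Q) = -0.1194 × (5025/732.815) = -0.819.
Since η < 0, this is an inferior good.

-0.819 (inferior good)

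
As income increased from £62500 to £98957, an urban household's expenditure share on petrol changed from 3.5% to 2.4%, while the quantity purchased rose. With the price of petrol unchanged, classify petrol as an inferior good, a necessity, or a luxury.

Quantity rises but the budget share falls as income rises, so 0 < η < 1.

necessity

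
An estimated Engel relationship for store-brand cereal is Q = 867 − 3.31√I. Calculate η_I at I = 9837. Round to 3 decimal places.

At I = 9837: Q = 538.709.
dQ/dI = -3.31/(2√I) = -0.0166866 at this income.
η = (dQ/dI)·(I/Q) = -0.0166866 × (9837/538.709) = -0.305.

-0.305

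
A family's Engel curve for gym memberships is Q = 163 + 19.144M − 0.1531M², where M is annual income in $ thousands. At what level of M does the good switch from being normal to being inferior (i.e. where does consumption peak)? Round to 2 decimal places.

dQ/dM = 19.144 − 0.3062M.
The good is inferior where dQ/dM < 0. Setting dQ/dM = 0 gives M = 19.144 / 0.3062 = 62.52.

62.52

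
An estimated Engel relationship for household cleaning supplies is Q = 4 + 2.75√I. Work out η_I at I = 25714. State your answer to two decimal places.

At I = 25714: Q = 444.979.
dQ/dI = 2.75/(2√I) = 0.00857468 at this income.
η = (dQ/dI)·(I/Q) = 0.00857468 × (25714/444.979) = 0.50.

0.50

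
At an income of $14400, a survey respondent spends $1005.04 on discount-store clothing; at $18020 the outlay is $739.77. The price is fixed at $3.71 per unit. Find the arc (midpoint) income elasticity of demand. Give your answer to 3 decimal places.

-1.362

With a constant price, Q₁ = 1005.04/3.71 = 270.900 and Q₂ = 739.77/3.71 = 199.399 (equivalently, work directly with expenditure since P cancels).
Midpoint %ΔQ = (739.77 − 1005.04)/872.41 = -0.30407; midpoint %ΔI = (18020 − 14400)/16210 = 0.22332.
η = -0.30407 / 0.22332 = -1.362.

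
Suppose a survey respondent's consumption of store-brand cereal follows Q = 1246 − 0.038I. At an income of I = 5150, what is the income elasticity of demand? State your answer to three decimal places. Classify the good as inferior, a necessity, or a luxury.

-0.186 (inferior good)

At I = 5150: Q = 1050.300.
dQ/dI = −0.038.
η = (dQ/dI)·(I/Q) = -0.038 × (5150/1050.300) = -0.186.
Since η < 0, the good is an inferior good.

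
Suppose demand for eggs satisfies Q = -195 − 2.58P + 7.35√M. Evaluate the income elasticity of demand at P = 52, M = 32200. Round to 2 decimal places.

0.67

At P = 52, M = 32200: Q = 989.750.
Holding P constant, ∂Q/∂M = 7.35/(2√M) = 0.02048.
η_M = (∂Q/∂M)·(M/Q) = 0.02048 × (32200/989.750) = 0.67.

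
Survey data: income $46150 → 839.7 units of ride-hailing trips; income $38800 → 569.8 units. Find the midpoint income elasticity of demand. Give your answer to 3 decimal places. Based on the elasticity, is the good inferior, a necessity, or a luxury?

ΔQ = 569.8 − 839.7 = -269.9; midpoint Q̄ = (839.7 + 569.8)/2 = 704.75.
ΔI = 38800 − 46150 = -7350; midpoint Ī = (46150 + 38800)/2 = 42475.
η = (ΔQ/Q̄) ÷ (ΔI/Ī) = (-269.9/704.75) ÷ (-7350/42475) = 2.213.
η > 1 ⇒ luxury.

2.213 (luxury)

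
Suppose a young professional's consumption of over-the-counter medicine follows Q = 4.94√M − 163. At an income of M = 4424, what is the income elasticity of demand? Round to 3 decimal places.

At M = 4424: Q = 165.575.
dQ/dM = 4.94/(2√M) = 0.0371355 at this income.
η = (dQ/dM)·(M/Q) = 0.0371355 × (4424/165.575) = 0.992.

0.992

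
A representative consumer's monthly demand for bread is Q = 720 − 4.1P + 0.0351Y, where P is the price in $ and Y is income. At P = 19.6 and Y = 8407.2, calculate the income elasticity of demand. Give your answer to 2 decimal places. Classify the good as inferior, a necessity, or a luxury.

At P = 19.6, Y = 8407.2: Q = 934.733.
Holding P constant, ∂Q/∂Y = 0.0351.
η_Y = (∂Q/∂Y)·(Y/Q) = 0.0351 × (8407.2/934.733) = 0.32.
Since 0 < η < 1, this is a necessity.

0.32 (necessity)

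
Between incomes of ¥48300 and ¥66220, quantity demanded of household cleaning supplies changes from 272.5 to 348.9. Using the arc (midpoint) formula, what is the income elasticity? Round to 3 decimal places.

0.786

ΔQ = 348.9 − 272.5 = 76.4; midpoint Q̄ = (272.5 + 348.9)/2 = 310.7.
ΔI = 66220 − 48300 = 17920; midpoint Ī = (48300 + 66220)/2 = 57260.
η = (ΔQ/Q̄) ÷ (ΔI/Ī) = (76.4/310.7) ÷ (17920/57260) = 0.786.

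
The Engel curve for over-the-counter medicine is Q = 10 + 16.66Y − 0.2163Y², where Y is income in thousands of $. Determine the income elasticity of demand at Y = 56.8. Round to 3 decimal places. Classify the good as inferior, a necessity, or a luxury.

-1.739 (inferior good)

At Y = 56.8: Q = 258.4523.
dQ/dY = 16.66 − 0.4326Y = -7.91168.
η = (dQ/dY)·(Y/Q) = -7.91168 × (56.8/258.4523) = -1.739.
η < 0 ⇒ inferior good.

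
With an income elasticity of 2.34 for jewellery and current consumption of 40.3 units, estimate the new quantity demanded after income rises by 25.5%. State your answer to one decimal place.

64.3

%ΔQ ≈ η × %ΔI = 2.34 × 25.5% = 59.67%.
New Q ≈ 40.3 × (1 + 0.5967) = 64.3.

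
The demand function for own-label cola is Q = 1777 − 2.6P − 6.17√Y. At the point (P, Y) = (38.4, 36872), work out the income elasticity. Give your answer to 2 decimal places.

-1.20

At P = 38.4, Y = 36872: Q = 492.391.
Holding P constant, ∂Q/∂Y = -6.17/(2√Y) = -0.016066.
η_Y = (∂Q/∂Y)·(Y/Q) = -0.016066 × (36872/492.391) = -1.20.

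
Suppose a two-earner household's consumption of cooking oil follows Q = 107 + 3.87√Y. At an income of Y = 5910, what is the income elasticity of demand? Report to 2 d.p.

At Y = 5910: Q = 404.512.
dQ/dY = 3.87/(2√Y) = 0.0251702 at this income.
η = (dQ/dY)·(Y/Q) = 0.0251702 × (5910/404.512) = 0.37.

0.37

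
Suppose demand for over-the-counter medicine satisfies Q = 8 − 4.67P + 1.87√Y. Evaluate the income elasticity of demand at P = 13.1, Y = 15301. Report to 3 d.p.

At P = 13.1, Y = 15301: Q = 178.137.
Holding P constant, ∂Q/∂Y = 1.87/(2√Y) = 0.00755878.
η_Y = (∂Q/∂Y)·(Y/Q) = 0.00755878 × (15301/178.137) = 0.649.

0.649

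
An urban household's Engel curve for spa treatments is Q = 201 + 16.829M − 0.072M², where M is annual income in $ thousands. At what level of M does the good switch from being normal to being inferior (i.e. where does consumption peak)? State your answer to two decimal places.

dQ/dM = 16.829 − 0.144M.
The good is inferior where dQ/dM < 0. Setting dQ/dM = 0 gives M = 16.829 / 0.144 = 116.87.

116.87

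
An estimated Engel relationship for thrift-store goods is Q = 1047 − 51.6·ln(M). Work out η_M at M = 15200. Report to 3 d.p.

-0.094

At M = 15200: Q = 550.141.
dQ/dM = -51.6/M = -0.00339474 at this income.
η = (dQ/dM)·(M/Q) = -0.00339474 × (15200/550.141) = -0.094.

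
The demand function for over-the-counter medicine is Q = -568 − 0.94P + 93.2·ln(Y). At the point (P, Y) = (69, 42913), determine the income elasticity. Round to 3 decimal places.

At P = 69, Y = 42913: Q = 361.298.
Holding P constant, ∂Q/∂Y = 93.2/Y = 0.00217184.
η_Y = (∂Q/∂Y)·(Y/Q) = 0.00217184 × (42913/361.298) = 0.258.

0.258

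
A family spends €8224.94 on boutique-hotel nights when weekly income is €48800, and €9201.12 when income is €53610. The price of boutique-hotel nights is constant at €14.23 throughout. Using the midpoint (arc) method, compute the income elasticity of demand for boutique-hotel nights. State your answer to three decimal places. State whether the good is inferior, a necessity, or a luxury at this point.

With a constant price, Q₁ = 8224.94/14.23 = 578.000 and Q₂ = 9201.12/14.23 = 646.600 (equivalently, work directly with expenditure since P cancels).
Midpoint %ΔQ = (9201.12 − 8224.94)/8713.03 = 0.11204; midpoint %ΔI = (53610 − 48800)/51205 = 0.09394.
η = 0.11204 / 0.09394 = 1.193.
η > 1 ⇒ luxury.

1.193 (luxury)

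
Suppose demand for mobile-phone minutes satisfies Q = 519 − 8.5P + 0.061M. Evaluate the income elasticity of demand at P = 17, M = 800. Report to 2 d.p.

At P = 17, M = 800: Q = 423.300.
Holding P constant, ∂Q/∂M = 0.061.
η_M = (∂Q/∂M)·(M/Q) = 0.061 × (800/423.300) = 0.12.

0.12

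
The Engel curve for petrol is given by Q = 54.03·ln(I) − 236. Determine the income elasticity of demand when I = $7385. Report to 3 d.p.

0.220

At I = 7385: Q = 245.256.
dQ/dI = 54.03/I = 0.00731618 at this income.
η = (dQ/dI)·(I/Q) = 0.00731618 × (7385/245.256) = 0.220.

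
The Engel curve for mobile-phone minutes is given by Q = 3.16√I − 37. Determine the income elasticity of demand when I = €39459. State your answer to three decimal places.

At I = 39459: Q = 590.712.
dQ/dI = 3.16/(2√I) = 0.00795397 at this income.
η = (dQ/dI)·(I/Q) = 0.00795397 × (39459/590.712) = 0.531.

0.531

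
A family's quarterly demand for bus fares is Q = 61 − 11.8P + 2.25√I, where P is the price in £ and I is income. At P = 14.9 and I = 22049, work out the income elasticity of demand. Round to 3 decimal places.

At P = 14.9, I = 22049: Q = 219.280.
Holding P constant, ∂Q/∂I = 2.25/(2√I) = 0.00757632.
η_I = (∂Q/∂I)·(I/Q) = 0.00757632 × (22049/219.280) = 0.762.

0.762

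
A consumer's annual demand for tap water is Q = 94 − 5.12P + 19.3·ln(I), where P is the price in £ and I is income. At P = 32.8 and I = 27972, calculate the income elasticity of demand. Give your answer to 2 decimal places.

At P = 32.8, I = 27972: Q = 123.676.
Holding P constant, ∂Q/∂I = 19.3/I = 0.000689976.
η_I = (∂Q/∂I)·(I/Q) = 0.000689976 × (27972/123.676) = 0.16.

0.16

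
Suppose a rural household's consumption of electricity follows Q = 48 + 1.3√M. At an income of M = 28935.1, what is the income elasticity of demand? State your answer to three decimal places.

At M = 28935.1: Q = 269.134.
dQ/dM = 1.3/(2√M) = 0.00382121 at this income.
η = (dQ/dM)·(M/Q) = 0.00382121 × (28935.1/269.134) = 0.411.

0.411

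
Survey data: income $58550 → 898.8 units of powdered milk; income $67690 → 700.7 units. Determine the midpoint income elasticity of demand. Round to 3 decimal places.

ΔQ = 700.7 − 898.8 = -198.1; midpoint Q̄ = (898.8 + 700.7)/2 = 799.75.
ΔI = 67690 − 58550 = 9140; midpoint Ī = (58550 + 67690)/2 = 63120.
η = (ΔQ/Q̄) ÷ (ΔI/Ī) = (-198.1/799.75) ÷ (9140/63120) = -1.711.

-1.711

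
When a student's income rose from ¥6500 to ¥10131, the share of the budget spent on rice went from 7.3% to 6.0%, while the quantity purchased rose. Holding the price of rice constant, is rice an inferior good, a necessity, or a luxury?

necessity

Quantity rises but the budget share falls as income rises, so 0 < η < 1.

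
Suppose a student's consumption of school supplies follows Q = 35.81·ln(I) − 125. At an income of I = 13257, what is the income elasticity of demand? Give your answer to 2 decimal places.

At I = 13257: Q = 214.919.
dQ/dI = 35.81/I = 0.00270121 at this income.
η = (dQ/dI)·(I/Q) = 0.00270121 × (13257/214.919) = 0.17.

0.17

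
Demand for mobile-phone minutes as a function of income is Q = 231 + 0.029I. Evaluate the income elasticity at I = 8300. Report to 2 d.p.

At I = 8300: Q = 471.700.
dQ/dI = 0.029.
η = (dQ/dI)·(I/Q) = 0.029 × (8300/471.700) = 0.51.

0.51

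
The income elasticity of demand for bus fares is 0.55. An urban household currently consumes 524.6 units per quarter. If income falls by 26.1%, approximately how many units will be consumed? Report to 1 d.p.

%ΔQ ≈ η × %ΔI = 0.55 × (-26.1%) = -14.355%.
New Q ≈ 524.6 × (1 − 0.14355) = 449.3.

449.3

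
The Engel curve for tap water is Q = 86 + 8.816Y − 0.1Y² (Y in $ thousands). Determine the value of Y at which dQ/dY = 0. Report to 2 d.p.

dQ/dY = 8.816 − 0.2Y.
The good is inferior where dQ/dY < 0. Setting dQ/dY = 0 gives Y = 8.816 / 0.2 = 44.08.

44.08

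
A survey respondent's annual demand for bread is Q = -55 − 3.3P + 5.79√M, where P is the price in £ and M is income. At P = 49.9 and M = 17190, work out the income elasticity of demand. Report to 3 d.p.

0.704

At P = 49.9, M = 17190: Q = 539.461.
Holding P constant, ∂Q/∂M = 5.79/(2√M) = 0.0220806.
η_M = (∂Q/∂M)·(M/Q) = 0.0220806 × (17190/539.461) = 0.704.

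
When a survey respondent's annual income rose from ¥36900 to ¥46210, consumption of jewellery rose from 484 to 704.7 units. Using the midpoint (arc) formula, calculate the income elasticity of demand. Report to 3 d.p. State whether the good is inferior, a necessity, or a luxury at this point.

1.657 (luxury)

ΔQ = 704.7 − 484 = 220.7; midpoint Q̄ = (484 + 704.7)/2 = 594.35.
ΔI = 46210 − 36900 = 9310; midpoint Ī = (36900 + 46210)/2 = 41555.
η = (ΔQ/Q̄) ÷ (ΔI/Ī) = (220.7/594.35) ÷ (9310/41555) = 1.657.
η > 1 ⇒ luxury.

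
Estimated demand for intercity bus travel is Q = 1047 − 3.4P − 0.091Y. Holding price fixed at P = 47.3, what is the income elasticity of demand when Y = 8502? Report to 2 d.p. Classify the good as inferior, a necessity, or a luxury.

At P = 47.3, Y = 8502: Q = 112.498.
Holding P constant, ∂Q/∂Y = −0.091.
η_Y = (∂Q/∂Y)·(Y/Q) = -0.091 × (8502/112.498) = -6.88.
Since η < 0, this is an inferior good.

-6.88 (inferior good)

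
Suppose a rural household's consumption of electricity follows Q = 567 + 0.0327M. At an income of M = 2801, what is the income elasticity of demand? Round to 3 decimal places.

At M = 2801: Q = 658.593.
dQ/dM = 0.0327.
η = (dQ/dM)·(M/Q) = 0.0327 × (2801/658.593) = 0.139.

0.139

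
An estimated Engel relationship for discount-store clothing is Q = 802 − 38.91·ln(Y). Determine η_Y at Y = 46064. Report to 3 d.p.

-0.101

At Y = 46064: Q = 384.193.
dQ/dY = -38.91/Y = -0.000844694 at this income.
η = (dQ/dY)·(Y/Q) = -0.000844694 × (46064/384.193) = -0.101.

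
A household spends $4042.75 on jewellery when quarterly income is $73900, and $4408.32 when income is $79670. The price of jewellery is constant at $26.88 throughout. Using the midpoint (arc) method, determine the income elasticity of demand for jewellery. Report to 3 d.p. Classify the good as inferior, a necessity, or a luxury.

1.151 (luxury)

With a constant price, Q₁ = 4042.75/26.88 = 150.400 and Q₂ = 4408.32/26.88 = 164.000 (equivalently, work directly with expenditure since P cancels).
Midpoint %ΔQ = (4408.32 − 4042.75)/4225.54 = 0.08651; midpoint %ΔI = (79670 − 73900)/76785 = 0.07514.
η = 0.08651 / 0.07514 = 1.151.
η > 1 ⇒ luxury.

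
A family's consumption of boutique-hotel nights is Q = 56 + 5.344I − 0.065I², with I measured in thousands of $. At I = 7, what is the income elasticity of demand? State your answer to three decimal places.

0.344

At I = 7: Q = 90.2230.
dQ/dI = 5.344 − 0.13I = 4.43400.
η = (dQ/dI)·(I/Q) = 4.43400 × (7/90.2230) = 0.344.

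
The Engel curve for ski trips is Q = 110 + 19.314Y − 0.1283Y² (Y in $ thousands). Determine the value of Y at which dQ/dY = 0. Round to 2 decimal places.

75.27

dQ/dY = 19.314 − 0.2566Y.
The good is inferior where dQ/dY < 0. Setting dQ/dY = 0 gives Y = 19.314 / 0.2566 = 75.27.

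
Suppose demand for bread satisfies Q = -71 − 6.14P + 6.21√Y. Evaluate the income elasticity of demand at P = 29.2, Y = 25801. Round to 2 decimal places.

At P = 29.2, Y = 25801: Q = 747.205.
Holding P constant, ∂Q/∂Y = 6.21/(2√Y) = 0.0193305.
η_Y = (∂Q/∂Y)·(Y/Q) = 0.0193305 × (25801/747.205) = 0.67.

0.67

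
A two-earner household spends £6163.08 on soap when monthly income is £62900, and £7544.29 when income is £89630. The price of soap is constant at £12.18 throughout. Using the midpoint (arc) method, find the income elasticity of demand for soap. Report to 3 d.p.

0.575

With a constant price, Q₁ = 6163.08/12.18 = 506.000 and Q₂ = 7544.29/12.18 = 619.400 (equivalently, work directly with expenditure since P cancels).
Midpoint %ΔQ = (7544.29 − 6163.08)/6853.69 = 0.20153; midpoint %ΔI = (89630 − 62900)/76265 = 0.35049.
η = 0.20153 / 0.35049 = 0.575.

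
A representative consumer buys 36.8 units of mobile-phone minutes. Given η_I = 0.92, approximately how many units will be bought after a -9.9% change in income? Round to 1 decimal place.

%ΔQ ≈ η × %ΔI = 0.92 × (-9.9%) = -9.108%.
New Q ≈ 36.8 × (1 − 0.09108) = 33.4.

33.4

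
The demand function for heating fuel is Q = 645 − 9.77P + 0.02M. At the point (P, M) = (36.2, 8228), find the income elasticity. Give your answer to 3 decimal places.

At P = 36.2, M = 8228: Q = 455.886.
Holding P constant, ∂Q/∂M = 0.02.
η_M = (∂Q/∂M)·(M/Q) = 0.02 × (8228/455.886) = 0.361.

0.361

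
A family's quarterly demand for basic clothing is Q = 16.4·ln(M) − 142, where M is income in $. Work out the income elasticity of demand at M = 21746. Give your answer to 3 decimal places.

0.753

At M = 21746: Q = 21.790.
dQ/dM = 16.4/M = 0.000754162 at this income.
η = (dQ/dM)·(M/Q) = 0.000754162 × (21746/21.790) = 0.753.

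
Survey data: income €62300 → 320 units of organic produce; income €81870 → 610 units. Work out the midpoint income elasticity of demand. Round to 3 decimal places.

2.297

ΔQ = 610 − 320 = 290; midpoint Q̄ = (320 + 610)/2 = 465.
ΔI = 81870 − 62300 = 19570; midpoint Ī = (62300 + 81870)/2 = 72085.
η = (ΔQ/Q̄) ÷ (ΔI/Ī) = (290/465) ÷ (19570/72085) = 2.297.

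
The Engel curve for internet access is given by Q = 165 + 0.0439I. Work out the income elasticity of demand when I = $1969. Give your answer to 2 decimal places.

0.34

At I = 1969: Q = 251.439.
dQ/dI = 0.0439.
η = (dQ/dI)·(I/Q) = 0.0439 × (1969/251.439) = 0.34.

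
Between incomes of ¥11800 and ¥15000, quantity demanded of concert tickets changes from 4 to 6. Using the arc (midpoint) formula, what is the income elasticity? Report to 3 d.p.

1.675

ΔQ = 6 − 4 = 2; midpoint Q̄ = (4 + 6)/2 = 5.
ΔI = 15000 − 11800 = 3200; midpoint Ī = (11800 + 15000)/2 = 13400.
η = (ΔQ/Q̄) ÷ (ΔI/Ī) = (2/5) ÷ (3200/13400) = 1.675.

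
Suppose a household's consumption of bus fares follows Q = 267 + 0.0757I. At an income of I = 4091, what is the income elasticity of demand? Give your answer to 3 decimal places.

0.537

At I = 4091: Q = 576.689.
dQ/dI = 0.0757.
η = (dQ/dI)·(I/Q) = 0.0757 × (4091/576.689) = 0.537.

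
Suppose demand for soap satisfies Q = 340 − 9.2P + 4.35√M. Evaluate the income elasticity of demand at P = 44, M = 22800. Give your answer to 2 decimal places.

0.55

At P = 44, M = 22800: Q = 592.036.
Holding P constant, ∂Q/∂M = 4.35/(2√M) = 0.0144043.
η_M = (∂Q/∂M)·(M/Q) = 0.0144043 × (22800/592.036) = 0.55.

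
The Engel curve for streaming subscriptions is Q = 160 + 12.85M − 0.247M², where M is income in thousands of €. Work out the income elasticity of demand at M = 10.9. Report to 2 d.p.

0.30

At M = 10.9: Q = 270.7189.
dQ/dM = 12.85 − 0.494M = 7.46540.
η = (dQ/dM)·(M/Q) = 7.46540 × (10.9/270.7189) = 0.30.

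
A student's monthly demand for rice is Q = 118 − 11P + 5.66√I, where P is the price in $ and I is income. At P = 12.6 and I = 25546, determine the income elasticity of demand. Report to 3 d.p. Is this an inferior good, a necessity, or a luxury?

At P = 12.6, I = 25546: Q = 884.044.
Holding P constant, ∂Q/∂I = 5.66/(2√I) = 0.0177062.
η_I = (∂Q/∂I)·(I/Q) = 0.0177062 × (25546/884.044) = 0.512.
Since 0 < η < 1, this is a necessity.

0.512 (necessity)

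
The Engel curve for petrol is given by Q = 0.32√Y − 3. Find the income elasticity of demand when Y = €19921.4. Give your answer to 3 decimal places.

At Y = 19921.4: Q = 42.166.
dQ/dY = 0.32/(2√Y) = 0.0011336 at this income.
η = (dQ/dY)·(Y/Q) = 0.0011336 × (19921.4/42.166) = 0.536.

0.536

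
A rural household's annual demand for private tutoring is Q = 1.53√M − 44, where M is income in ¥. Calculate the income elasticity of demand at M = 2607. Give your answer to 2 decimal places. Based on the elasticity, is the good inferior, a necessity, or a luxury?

1.14 (luxury)

At M = 2607: Q = 34.120.
dQ/dM = 1.53/(2√M) = 0.0149827 at this income.
η = (dQ/dM)·(M/Q) = 0.0149827 × (2607/34.120) = 1.14.
Since η > 1, the good is a luxury.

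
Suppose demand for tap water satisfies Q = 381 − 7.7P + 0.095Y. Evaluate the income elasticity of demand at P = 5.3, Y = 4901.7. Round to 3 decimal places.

0.578

At P = 5.3, Y = 4901.7: Q = 805.852.
Holding P constant, ∂Q/∂Y = 0.095.
η_Y = (∂Q/∂Y)·(Y/Q) = 0.095 × (4901.7/805.852) = 0.578.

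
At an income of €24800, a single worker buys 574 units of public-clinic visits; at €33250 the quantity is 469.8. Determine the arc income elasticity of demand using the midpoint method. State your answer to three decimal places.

-0.686

ΔQ = 469.8 − 574 = -104.2; midpoint Q̄ = (574 + 469.8)/2 = 521.9.
ΔI = 33250 − 24800 = 8450; midpoint Ī = (24800 + 33250)/2 = 29025.
η = (ΔQ/Q̄) ÷ (ΔI/Ī) = (-104.2/521.9) ÷ (8450/29025) = -0.686.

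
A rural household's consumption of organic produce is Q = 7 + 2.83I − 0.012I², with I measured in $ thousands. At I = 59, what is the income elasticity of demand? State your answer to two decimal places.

0.63

At I = 59: Q = 132.1980.
dQ/dI = 2.83 − 0.024I = 1.41400.
η = (dQ/dI)·(I/Q) = 1.41400 × (59/132.1980) = 0.63.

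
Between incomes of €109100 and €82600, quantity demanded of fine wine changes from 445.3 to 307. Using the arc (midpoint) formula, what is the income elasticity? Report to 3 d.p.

ΔQ = 307 − 445.3 = -138.3; midpoint Q̄ = (445.3 + 307)/2 = 376.15.
ΔI = 82600 − 109100 = -26500; midpoint Ī = (109100 + 82600)/2 = 95850.
η = (ΔQ/Q̄) ÷ (ΔI/Ī) = (-138.3/376.15) ÷ (-26500/95850) = 1.330.

1.330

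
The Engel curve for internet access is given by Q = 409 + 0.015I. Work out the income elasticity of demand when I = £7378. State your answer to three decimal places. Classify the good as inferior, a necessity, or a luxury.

At I = 7378: Q = 519.670.
dQ/dI = 0.015.
η = (dQ/dI)·(I/Q) = 0.015 × (7378/519.670) = 0.213.
Since 0 < η < 1, the good is a necessity.

0.213 (necessity)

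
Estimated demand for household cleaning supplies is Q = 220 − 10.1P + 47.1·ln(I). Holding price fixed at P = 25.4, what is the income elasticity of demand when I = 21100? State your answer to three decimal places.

At P = 25.4, I = 21100: Q = 432.436.
Holding P constant, ∂Q/∂I = 47.1/I = 0.00223223.
η_I = (∂Q/∂I)·(I/Q) = 0.00223223 × (21100/432.436) = 0.109.

0.109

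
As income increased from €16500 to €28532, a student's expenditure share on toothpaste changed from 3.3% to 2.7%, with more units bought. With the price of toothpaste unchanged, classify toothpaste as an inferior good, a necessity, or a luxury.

necessity

Quantity rises but the budget share falls as income rises, so 0 < η < 1.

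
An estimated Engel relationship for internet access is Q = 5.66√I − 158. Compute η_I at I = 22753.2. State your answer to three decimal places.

At I = 22753.2: Q = 695.764.
dQ/dI = 5.66/(2√I) = 0.0187614 at this income.
η = (dQ/dI)·(I/Q) = 0.0187614 × (22753.2/695.764) = 0.614.

0.614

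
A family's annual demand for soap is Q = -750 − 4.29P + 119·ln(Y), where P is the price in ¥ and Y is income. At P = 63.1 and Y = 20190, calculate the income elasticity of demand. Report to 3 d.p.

0.749

At P = 63.1, Y = 20190: Q = 158.941.
Holding P constant, ∂Q/∂Y = 119/Y = 0.00589401.
η_Y = (∂Q/∂Y)·(Y/Q) = 0.00589401 × (20190/158.941) = 0.749.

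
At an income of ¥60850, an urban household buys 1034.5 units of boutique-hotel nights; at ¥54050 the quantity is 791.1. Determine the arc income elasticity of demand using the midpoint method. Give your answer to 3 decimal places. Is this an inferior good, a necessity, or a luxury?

ΔQ = 791.1 − 1034.5 = -243.4; midpoint Q̄ = (1034.5 + 791.1)/2 = 912.8.
ΔI = 54050 − 60850 = -6800; midpoint Ī = (60850 + 54050)/2 = 57450.
η = (ΔQ/Q̄) ÷ (ΔI/Ī) = (-243.4/912.8) ÷ (-6800/57450) = 2.253.
η > 1 ⇒ luxury.

2.253 (luxury)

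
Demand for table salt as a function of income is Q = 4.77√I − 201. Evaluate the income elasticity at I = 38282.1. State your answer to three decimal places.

0.637

At I = 38282.1: Q = 732.289.
dQ/dI = 4.77/(2√I) = 0.0121896 at this income.
η = (dQ/dI)·(I/Q) = 0.0121896 × (38282.1/732.289) = 0.637.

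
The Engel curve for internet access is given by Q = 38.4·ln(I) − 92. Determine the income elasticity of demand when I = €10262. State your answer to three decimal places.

0.146

At I = 10262: Q = 262.670.
dQ/dI = 38.4/I = 0.00374196 at this income.
η = (dQ/dI)·(I/Q) = 0.00374196 × (10262/262.670) = 0.146.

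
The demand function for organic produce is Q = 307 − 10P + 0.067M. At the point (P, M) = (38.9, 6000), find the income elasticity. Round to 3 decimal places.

1.256

At P = 38.9, M = 6000: Q = 320.000.
Holding P constant, ∂Q/∂M = 0.067.
η_M = (∂Q/∂M)·(M/Q) = 0.067 × (6000/320.000) = 1.256.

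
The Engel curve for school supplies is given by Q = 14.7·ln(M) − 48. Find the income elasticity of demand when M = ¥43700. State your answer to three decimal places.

0.135

At M = 43700: Q = 109.071.
dQ/dM = 14.7/M = 0.000336384 at this income.
η = (dQ/dM)·(M/Q) = 0.000336384 × (43700/109.071) = 0.135.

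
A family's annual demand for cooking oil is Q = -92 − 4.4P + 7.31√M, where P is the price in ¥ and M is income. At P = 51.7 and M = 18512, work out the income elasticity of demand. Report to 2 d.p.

At P = 51.7, M = 18512: Q = 675.110.
Holding P constant, ∂Q/∂M = 7.31/(2√M) = 0.0268634.
η_M = (∂Q/∂M)·(M/Q) = 0.0268634 × (18512/675.110) = 0.74.

0.74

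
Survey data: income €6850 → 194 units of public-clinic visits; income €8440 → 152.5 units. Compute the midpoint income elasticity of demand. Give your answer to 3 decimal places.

-1.152

ΔQ = 152.5 − 194 = -41.5; midpoint Q̄ = (194 + 152.5)/2 = 173.25.
ΔI = 8440 − 6850 = 1590; midpoint Ī = (6850 + 8440)/2 = 7645.
η = (ΔQ/Q̄) ÷ (ΔI/Ī) = (-41.5/173.25) ÷ (1590/7645) = -1.152.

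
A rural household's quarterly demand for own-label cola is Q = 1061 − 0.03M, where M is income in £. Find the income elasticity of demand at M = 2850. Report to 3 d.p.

-0.088

At M = 2850: Q = 975.500.
dQ/dM = −0.03.
η = (dQ/dM)·(M/Q) = -0.03 × (2850/975.500) = -0.088.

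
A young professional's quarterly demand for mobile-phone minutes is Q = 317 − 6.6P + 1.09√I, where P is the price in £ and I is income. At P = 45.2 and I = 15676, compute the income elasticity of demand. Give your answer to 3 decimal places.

At P = 45.2, I = 15676: Q = 155.152.
Holding P constant, ∂Q/∂I = 1.09/(2√I) = 0.0043529.
η_I = (∂Q/∂I)·(I/Q) = 0.0043529 × (15676/155.152) = 0.440.

0.440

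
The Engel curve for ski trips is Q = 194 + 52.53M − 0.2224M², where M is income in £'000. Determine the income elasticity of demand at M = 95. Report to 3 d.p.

At M = 95: Q = 3177.1900.
dQ/dM = 52.53 − 0.4448M = 10.27400.
η = (dQ/dM)·(M/Q) = 10.27400 × (95/3177.1900) = 0.307.

0.307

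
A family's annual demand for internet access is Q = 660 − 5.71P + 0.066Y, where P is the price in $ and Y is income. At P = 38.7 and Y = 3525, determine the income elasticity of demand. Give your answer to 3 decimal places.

0.346

At P = 38.7, Y = 3525: Q = 671.673.
Holding P constant, ∂Q/∂Y = 0.066.
η_Y = (∂Q/∂Y)·(Y/Q) = 0.066 × (3525/671.673) = 0.346.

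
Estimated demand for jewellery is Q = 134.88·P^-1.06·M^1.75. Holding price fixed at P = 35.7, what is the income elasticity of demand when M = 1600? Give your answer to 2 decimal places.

1.75

For a multiplicative demand Q = A·P^α·M^β, the income elasticity is β everywhere.
Here β = 1.75, so η = 1.75.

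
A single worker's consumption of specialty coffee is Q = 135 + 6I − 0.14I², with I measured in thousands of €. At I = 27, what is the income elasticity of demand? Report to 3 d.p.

At I = 27: Q = 194.9400.
dQ/dI = 6 − 0.28I = -1.56000.
η = (dQ/dI)·(I/Q) = -1.56000 × (27/194.9400) = -0.216.

-0.216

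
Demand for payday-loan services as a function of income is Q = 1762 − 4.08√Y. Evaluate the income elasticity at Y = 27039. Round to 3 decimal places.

At Y = 27039: Q = 1091.104.
dQ/dY = -4.08/(2√Y) = -0.0124061 at this income.
η = (dQ/dY)·(Y/Q) = -0.0124061 × (27039/1091.104) = -0.307.

-0.307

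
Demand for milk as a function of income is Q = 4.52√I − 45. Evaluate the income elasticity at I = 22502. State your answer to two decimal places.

0.54

At I = 22502: Q = 633.030.
dQ/dI = 4.52/(2√I) = 0.015066 at this income.
η = (dQ/dI)·(I/Q) = 0.015066 × (22502/633.030) = 0.54.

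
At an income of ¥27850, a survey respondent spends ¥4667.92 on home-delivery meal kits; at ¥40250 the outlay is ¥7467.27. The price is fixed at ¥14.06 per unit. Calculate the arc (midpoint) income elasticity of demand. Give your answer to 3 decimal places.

With a constant price, Q₁ = 4667.92/14.06 = 332.000 and Q₂ = 7467.27/14.06 = 531.100 (equivalently, work directly with expenditure since P cancels).
Midpoint %ΔQ = (7467.27 − 4667.92)/6067.60 = 0.46136; midpoint %ΔI = (40250 − 27850)/34050 = 0.36417.
η = 0.46136 / 0.36417 = 1.267.

1.267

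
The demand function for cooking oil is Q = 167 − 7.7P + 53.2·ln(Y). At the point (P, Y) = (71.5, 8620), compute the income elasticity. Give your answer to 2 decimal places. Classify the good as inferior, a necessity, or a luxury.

0.54 (necessity)

At P = 71.5, Y = 8620: Q = 98.540.
Holding P constant, ∂Q/∂Y = 53.2/Y = 0.00617169.
η_Y = (∂Q/∂Y)·(Y/Q) = 0.00617169 × (8620/98.540) = 0.54.
Since 0 < η < 1, this is a necessity.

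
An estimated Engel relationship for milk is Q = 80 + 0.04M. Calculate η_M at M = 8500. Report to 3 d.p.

At M = 8500: Q = 420.000.
dQ/dM = 0.04.
η = (dQ/dM)·(M/Q) = 0.04 × (8500/420.000) = 0.810.

0.810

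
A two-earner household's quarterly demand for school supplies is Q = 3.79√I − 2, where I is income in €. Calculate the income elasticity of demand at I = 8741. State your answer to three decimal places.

At I = 8741: Q = 352.340.
dQ/dI = 3.79/(2√I) = 0.0202688 at this income.
η = (dQ/dI)·(I/Q) = 0.0202688 × (8741/352.340) = 0.503.

0.503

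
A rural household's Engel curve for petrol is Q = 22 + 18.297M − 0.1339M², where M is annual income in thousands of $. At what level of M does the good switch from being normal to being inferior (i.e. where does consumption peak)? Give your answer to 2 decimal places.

dQ/dM = 18.297 − 0.2678M.
The good is inferior where dQ/dM < 0. Setting dQ/dM = 0 gives M = 18.297 / 0.2678 = 68.32.

68.32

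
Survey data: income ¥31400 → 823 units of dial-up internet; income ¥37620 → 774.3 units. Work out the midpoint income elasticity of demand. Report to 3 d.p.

-0.338

ΔQ = 774.3 − 823 = -48.7; midpoint Q̄ = (823 + 774.3)/2 = 798.65.
ΔI = 37620 − 31400 = 6220; midpoint Ī = (31400 + 37620)/2 = 34510.
η = (ΔQ/Q̄) ÷ (ΔI/Ī) = (-48.7/798.65) ÷ (6220/34510) = -0.338.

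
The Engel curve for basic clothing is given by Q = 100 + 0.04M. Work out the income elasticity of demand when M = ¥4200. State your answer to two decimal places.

0.63

At M = 4200: Q = 268.000.
dQ/dM = 0.04.
η = (dQ/dM)·(M/Q) = 0.04 × (4200/268.000) = 0.63.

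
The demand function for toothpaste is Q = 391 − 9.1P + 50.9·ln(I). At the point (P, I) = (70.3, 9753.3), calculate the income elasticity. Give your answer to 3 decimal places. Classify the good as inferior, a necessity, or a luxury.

0.233 (necessity)

At P = 70.3, I = 9753.3: Q = 218.805.
Holding P constant, ∂Q/∂I = 50.9/I = 0.00521875.
η_I = (∂Q/∂I)·(I/Q) = 0.00521875 × (9753.3/218.805) = 0.233.
Since 0 < η < 1, this is a necessity.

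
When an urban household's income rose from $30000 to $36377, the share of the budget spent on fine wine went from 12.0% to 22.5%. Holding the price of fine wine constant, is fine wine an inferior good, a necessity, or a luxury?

The budget share rises as income rises, so η > 1.

luxury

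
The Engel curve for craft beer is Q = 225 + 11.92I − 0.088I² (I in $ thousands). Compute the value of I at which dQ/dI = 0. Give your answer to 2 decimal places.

67.73

dQ/dI = 11.92 − 0.176I.
The good is inferior where dQ/dI < 0. Setting dQ/dI = 0 gives I = 11.92 / 0.176 = 67.73.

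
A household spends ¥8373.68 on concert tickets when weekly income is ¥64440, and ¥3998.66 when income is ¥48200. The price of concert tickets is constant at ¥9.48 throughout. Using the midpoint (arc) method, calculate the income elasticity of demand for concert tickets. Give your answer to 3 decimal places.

With a constant price, Q₁ = 8373.68/9.48 = 883.300 and Q₂ = 3998.66/9.48 = 421.800 (equivalently, work directly with expenditure since P cancels).
Midpoint %ΔQ = (3998.66 − 8373.68)/6186.17 = -0.70723; midpoint %ΔI = (48200 − 64440)/56320 = -0.28835.
η = -0.70723 / -0.28835 = 2.453.

2.453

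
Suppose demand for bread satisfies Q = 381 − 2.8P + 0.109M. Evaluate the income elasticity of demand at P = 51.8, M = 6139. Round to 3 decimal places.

At P = 51.8, M = 6139: Q = 905.111.
Holding P constant, ∂Q/∂M = 0.109.
η_M = (∂Q/∂M)·(M/Q) = 0.109 × (6139/905.111) = 0.739.

0.739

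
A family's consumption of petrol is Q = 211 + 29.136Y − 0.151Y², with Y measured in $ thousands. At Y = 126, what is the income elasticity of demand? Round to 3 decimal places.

At Y = 126: Q = 1484.8600.
dQ/dY = 29.136 − 0.302Y = -8.91600.
η = (dQ/dY)·(Y/Q) = -8.91600 × (126/1484.8600) = -0.757.

-0.757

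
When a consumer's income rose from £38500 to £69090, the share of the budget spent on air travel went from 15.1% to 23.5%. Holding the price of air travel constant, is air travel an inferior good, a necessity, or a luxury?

luxury

The budget share rises as income rises, so η > 1.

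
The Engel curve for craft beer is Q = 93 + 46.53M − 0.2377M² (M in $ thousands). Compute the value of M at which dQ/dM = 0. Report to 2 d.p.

97.88

dQ/dM = 46.53 − 0.4754M.
The good is inferior where dQ/dM < 0. Setting dQ/dM = 0 gives M = 46.53 / 0.4754 = 97.88.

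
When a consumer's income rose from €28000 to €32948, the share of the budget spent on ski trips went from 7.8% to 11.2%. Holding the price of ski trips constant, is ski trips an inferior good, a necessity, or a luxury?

The budget share rises as income rises, so η > 1.

luxury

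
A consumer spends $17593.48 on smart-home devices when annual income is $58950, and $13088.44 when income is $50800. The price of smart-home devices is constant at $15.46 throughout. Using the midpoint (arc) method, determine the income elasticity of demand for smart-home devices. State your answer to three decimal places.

With a constant price, Q₁ = 17593.48/15.46 = 1138.000 and Q₂ = 13088.44/15.46 = 846.600 (equivalently, work directly with expenditure since P cancels).
Midpoint %ΔQ = (13088.44 − 17593.48)/15340.96 = -0.29366; midpoint %ΔI = (50800 − 58950)/54875 = -0.14852.
η = -0.29366 / -0.14852 = 1.977.

1.977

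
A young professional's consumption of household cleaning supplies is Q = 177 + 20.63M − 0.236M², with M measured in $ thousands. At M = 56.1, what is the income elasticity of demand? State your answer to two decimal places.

-0.55

At M = 56.1: Q = 591.6014.
dQ/dM = 20.63 − 0.472M = -5.84920.
η = (dQ/dM)·(M/Q) = -5.84920 × (56.1/591.6014) = -0.55.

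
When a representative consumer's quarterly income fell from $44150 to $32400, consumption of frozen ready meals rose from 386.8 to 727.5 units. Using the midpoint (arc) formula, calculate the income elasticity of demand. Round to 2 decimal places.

-1.99

ΔQ = 727.5 − 386.8 = 340.7; midpoint Q̄ = (386.8 + 727.5)/2 = 557.15.
ΔI = 32400 − 44150 = -11750; midpoint Ī = (44150 + 32400)/2 = 38275.
η = (ΔQ/Q̄) ÷ (ΔI/Ī) = (340.7/557.15) ÷ (-11750/38275) = -1.99.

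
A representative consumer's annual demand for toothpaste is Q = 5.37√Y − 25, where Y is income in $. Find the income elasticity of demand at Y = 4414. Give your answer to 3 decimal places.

0.538

At Y = 4414: Q = 331.772.
dQ/dY = 5.37/(2√Y) = 0.0404137 at this income.
η = (dQ/dY)·(Y/Q) = 0.0404137 × (4414/331.772) = 0.538.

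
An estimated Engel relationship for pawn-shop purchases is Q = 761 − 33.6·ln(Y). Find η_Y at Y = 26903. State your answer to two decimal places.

-0.08

At Y = 26903: Q = 418.280.
dQ/dY = -33.6/Y = -0.00124893 at this income.
η = (dQ/dY)·(Y/Q) = -0.00124893 × (26903/418.280) = -0.08.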